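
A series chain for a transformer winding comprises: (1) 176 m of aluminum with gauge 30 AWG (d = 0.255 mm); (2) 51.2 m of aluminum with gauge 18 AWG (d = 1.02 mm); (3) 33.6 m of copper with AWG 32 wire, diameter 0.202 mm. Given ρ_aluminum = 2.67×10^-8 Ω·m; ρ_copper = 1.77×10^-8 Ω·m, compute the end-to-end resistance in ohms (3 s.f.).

112 Ω

Seg 1: A = π(0.255/2 mm)² = π(1.2750e-04 m)² = 5.107e-08 m²
R_1 = (2.67×10^-8)(176)/(5.107e-08) = 92.01 Ω
Seg 2: A = π(1.02/2 mm)² = π(5.1000e-04 m)² = 8.171e-07 m²
R_2 = (2.67×10^-8)(51.2)/(8.171e-07) = 1.673 Ω
Seg 3: A = π(0.202/2 mm)² = π(1.0100e-04 m)² = 3.205e-08 m²
R_3 = (1.77×10^-8)(33.6)/(3.205e-08) = 18.56 Ω
R_total = R_1 + R_2 + R_3 = 112 Ω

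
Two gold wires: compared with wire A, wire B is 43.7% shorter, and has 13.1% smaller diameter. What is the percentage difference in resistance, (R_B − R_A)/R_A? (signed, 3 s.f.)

R ∝ L/d², so R_B/R_A = (1 − 43.7/100) × (1 − 13.1/100)⁻²
= 0.563 × 1.324 = 0.7455
(R_B − R_A)/R_A = 0.7455 − 1 = -25.4%

-25.4%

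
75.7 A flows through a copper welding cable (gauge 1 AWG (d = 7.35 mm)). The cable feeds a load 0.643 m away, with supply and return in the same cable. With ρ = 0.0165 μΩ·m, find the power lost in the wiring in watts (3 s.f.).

ρ = 0.0165 μΩ·m = 1.65×10^-8 Ω·m
A = π(7.35/2 mm)² = π(3.6750e-03 m)² = 4.243e-05 m²
Total conductor length (both ways) L = 2 × 0.643 = 1.286 m
R = ρL/A = (1.65×10^-8)(1.286)/(4.243e-05) = 5.001×10^-4 Ω
P = I²R = (75.7)² × 5.001×10^-4 = 2.87 W

2.87 W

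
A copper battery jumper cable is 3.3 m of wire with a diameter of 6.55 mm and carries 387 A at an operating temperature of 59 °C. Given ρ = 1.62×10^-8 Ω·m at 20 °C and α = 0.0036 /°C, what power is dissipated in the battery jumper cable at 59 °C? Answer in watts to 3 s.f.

A = π(d/2)² = π(3.2750e-03 m)² = 3.370e-05 m²
R₍20₎ = ρL/A = (1.62×10^-8)(3.3)/(3.370e-05) = 0.001587 Ω
R₍59₎ = R₍20₎(1 + αΔT) = 0.001587 × (1 + 0.0036×39) = 0.001809 Ω
P = I²R = (387)² × 0.001809 = 271 W

271 W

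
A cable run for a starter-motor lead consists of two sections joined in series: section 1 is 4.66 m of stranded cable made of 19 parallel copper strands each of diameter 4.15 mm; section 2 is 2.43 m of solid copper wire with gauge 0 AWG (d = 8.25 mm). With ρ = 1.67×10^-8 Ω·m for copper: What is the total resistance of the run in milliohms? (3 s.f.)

1.06 mΩ

Section 1: A_strand = π(2.0750e-03)² = 1.353e-05 m²; R₁ = ρL/(N·A_s) = (1.67×10^-8)(4.66)/(19×1.353e-05) = 3.028×10^-4 Ω
Section 2: A = π(8.25/2 mm)² = π(4.1250e-03 m)² = 5.346e-05 m²
R₂ = (1.67×10^-8)(2.43)/(5.346e-05) = 7.591×10^-4 Ω
R = R₁ + R₂ = 1.06 mΩ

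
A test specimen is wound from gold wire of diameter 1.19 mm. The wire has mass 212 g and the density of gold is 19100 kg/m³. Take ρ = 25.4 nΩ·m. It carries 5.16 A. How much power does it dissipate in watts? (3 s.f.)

6.07 W

ρ = 25.4 nΩ·m = 2.54×10^-8 Ω·m
A = π(d/2)² = π(5.9500e-04 m)² = 1.1122e-06 m²
L = m/(density·A) = 0.212/(19100×1.1122e-06) = 9.98 m
R = ρL/A = (2.54×10^-8)(9.98)/(1.1122e-06) = 0.2279 Ω
P = I²R = (5.16)² × 0.2279 = 6.07 W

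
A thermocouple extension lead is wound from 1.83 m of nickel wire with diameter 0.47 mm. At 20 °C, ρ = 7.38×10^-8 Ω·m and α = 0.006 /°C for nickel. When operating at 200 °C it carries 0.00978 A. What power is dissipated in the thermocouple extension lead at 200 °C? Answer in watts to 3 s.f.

A = π(d/2)² = π(2.3500e-04 m)² = 1.735e-07 m²
R₍20₎ = ρL/A = (7.38×10^-8)(1.83)/(1.735e-07) = 0.7784 Ω
R₍200₎ = R₍20₎(1 + αΔT) = 0.7784 × (1 + 0.006×180) = 1.619 Ω
P = I²R = (0.00978)² × 1.619 = 1.55×10^-4 W

1.55×10^-4 W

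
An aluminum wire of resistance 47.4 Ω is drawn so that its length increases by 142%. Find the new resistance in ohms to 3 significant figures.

k = 1 + 142/100 = 2.42; volume constant ⇒ A' = A/k, so R' = k²R.
R' = 5.856 × 47.4 = 278 Ω

278 Ω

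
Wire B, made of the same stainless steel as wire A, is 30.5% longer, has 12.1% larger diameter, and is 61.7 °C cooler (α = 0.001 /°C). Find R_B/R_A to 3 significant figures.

0.974

R ∝ ρL/d² with ρ ∝ (1+αΔT), so R_B/R_A = (1 + 30.5/100) × (1 + 12.1/100)⁻² × (1 − 0.001×61.7)
= 1.305 × 0.7958 × 0.9383 = 0.974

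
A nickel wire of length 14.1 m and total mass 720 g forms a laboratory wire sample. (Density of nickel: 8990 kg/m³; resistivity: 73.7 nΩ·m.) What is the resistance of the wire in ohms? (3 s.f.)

0.183 Ω

ρ = 73.7 nΩ·m = 7.37×10^-8 Ω·m
A = m/(density·L) = 0.72/(8990×14.1) = 5.6801e-06 m²
R = ρL/A = (7.37×10^-8)(14.1)/(5.6801e-06) = 0.183 Ω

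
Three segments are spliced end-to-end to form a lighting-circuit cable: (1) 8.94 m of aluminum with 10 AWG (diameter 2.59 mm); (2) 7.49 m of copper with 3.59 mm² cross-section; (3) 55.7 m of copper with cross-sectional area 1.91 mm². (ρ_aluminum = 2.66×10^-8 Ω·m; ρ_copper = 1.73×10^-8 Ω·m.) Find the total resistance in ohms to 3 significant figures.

0.586 Ω

Seg 1: A = π(2.59/2 mm)² = π(1.2950e-03 m)² = 5.269e-06 m²
R_1 = (2.66×10^-8)(8.94)/(5.269e-06) = 0.04514 Ω
Seg 2: A = 3.59 mm² = 3.590e-06 m²
R_2 = (1.73×10^-8)(7.49)/(3.590e-06) = 0.03609 Ω
Seg 3: A = 1.91 mm² = 1.910e-06 m²
R_3 = (1.73×10^-8)(55.7)/(1.910e-06) = 0.5045 Ω
R_total = R_1 + R_2 + R_3 = 0.586 Ω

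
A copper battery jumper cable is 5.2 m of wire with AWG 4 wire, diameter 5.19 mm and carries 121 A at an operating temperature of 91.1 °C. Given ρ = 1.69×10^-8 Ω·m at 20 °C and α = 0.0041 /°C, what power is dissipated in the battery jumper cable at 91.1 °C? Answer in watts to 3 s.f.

A = π(5.19/2 mm)² = π(2.5950e-03 m)² = 2.116e-05 m²
R₍20₎ = ρL/A = (1.69×10^-8)(5.2)/(2.116e-05) = 0.004154 Ω
R₍91.1₎ = R₍20₎(1 + αΔT) = 0.004154 × (1 + 0.0041×71.1) = 0.005365 Ω
P = I²R = (121)² × 0.005365 = 78.5 W

78.5 W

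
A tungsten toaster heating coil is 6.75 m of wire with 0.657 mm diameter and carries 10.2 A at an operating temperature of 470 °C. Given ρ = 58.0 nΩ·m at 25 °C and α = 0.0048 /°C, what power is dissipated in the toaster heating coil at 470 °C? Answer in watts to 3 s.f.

ρ = 58.0 nΩ·m = 5.80×10^-8 Ω·m
A = π(d/2)² = π(3.2850e-04 m)² = 3.390e-07 m²
R₍25₎ = ρL/A = (5.80×10^-8)(6.75)/(3.390e-07) = 1.155 Ω
R₍470₎ = R₍25₎(1 + αΔT) = 1.155 × (1 + 0.0048×445) = 3.621 Ω
P = I²R = (10.2)² × 3.621 = 377 W

377 W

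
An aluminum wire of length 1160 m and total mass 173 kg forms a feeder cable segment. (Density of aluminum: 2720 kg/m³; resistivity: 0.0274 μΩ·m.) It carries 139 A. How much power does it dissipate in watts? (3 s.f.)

11200 W

ρ = 0.0274 μΩ·m = 2.74×10^-8 Ω·m
A = m/(density·L) = 173/(2720×1160) = 5.4830e-05 m²
R = ρL/A = (2.74×10^-8)(1160)/(5.4830e-05) = 0.5797 Ω
P = I²R = (139)² × 0.5797 = 11200 W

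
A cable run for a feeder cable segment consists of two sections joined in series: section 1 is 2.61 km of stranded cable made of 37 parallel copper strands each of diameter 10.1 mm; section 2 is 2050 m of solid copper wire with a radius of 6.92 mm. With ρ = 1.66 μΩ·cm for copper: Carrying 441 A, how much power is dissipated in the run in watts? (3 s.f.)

ρ = 1.66 μΩ·cm = 1.66×10^-8 Ω·m
Section 1: A_strand = π(5.0500e-03)² = 8.012e-05 m²; R₁ = ρL/(N·A_s) = (1.66×10^-8)(2610)/(37×8.012e-05) = 0.01462 Ω
Section 2: A = πr² = π(6.9200e-03 m)² = 1.504e-04 m²
R₂ = (1.66×10^-8)(2050)/(1.504e-04) = 0.2262 Ω
R = R₁ + R₂ = 0.2408 Ω
P = I²R = (441)² × 0.2408 = 46800 W

46800 W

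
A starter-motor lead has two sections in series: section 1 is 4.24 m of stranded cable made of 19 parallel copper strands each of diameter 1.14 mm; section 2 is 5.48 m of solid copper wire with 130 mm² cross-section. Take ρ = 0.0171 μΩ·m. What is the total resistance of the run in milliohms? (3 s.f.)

4.46 mΩ

ρ = 0.0171 μΩ·m = 1.71×10^-8 Ω·m
Section 1: A_strand = π(5.7000e-04)² = 1.021e-06 m²; R₁ = ρL/(N·A_s) = (1.71×10^-8)(4.24)/(19×1.021e-06) = 0.003739 Ω
Section 2: A = 130 mm² = 1.300e-04 m²
R₂ = (1.71×10^-8)(5.48)/(1.300e-04) = 7.208×10^-4 Ω
R = R₁ + R₂ = 4.46 mΩ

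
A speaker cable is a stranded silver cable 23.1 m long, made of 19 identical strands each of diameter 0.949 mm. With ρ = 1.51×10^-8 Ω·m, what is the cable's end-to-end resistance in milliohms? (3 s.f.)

A_strand = π(4.7450e-04 m)² = 7.073e-07 m²
R_strand = ρL/A = (1.51×10^-8)(23.1)/(7.073e-07) = 0.4931 Ω
R_total = R_strand/N = 0.4931/19 = 26.0 mΩ

26.0 mΩ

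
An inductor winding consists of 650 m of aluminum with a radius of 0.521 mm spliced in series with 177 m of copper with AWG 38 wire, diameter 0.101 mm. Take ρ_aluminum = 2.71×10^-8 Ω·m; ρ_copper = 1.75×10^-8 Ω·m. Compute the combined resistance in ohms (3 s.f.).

407 Ω

Segment 1: A = πr² = π(5.2100e-04 m)² = 8.528e-07 m²
R₁ = ρL/A = (2.71×10^-8)(650)/(8.528e-07) = 20.66 Ω
Segment 2: A = π(0.101/2 mm)² = π(5.0500e-05 m)² = 8.012e-09 m²
R₂ = (1.75×10^-8)(177)/(8.012e-09) = 386.6 Ω
R = R₁ + R₂ = 407 Ω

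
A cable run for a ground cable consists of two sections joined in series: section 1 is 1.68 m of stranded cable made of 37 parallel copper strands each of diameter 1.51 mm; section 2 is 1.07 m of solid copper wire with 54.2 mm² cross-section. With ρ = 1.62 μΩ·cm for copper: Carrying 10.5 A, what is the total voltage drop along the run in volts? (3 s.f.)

0.00767 V

ρ = 1.62 μΩ·cm = 1.62×10^-8 Ω·m
Section 1: A_strand = π(7.5500e-04)² = 1.791e-06 m²; R₁ = ρL/(N·A_s) = (1.62×10^-8)(1.68)/(37×1.791e-06) = 4.108×10^-4 Ω
Section 2: A = 54.2 mm² = 5.420e-05 m²
R₂ = (1.62×10^-8)(1.07)/(5.420e-05) = 3.198×10^-4 Ω
R = R₁ + R₂ = 7.306×10^-4 Ω
V = IR = 10.5 × 7.306×10^-4 = 0.00767 V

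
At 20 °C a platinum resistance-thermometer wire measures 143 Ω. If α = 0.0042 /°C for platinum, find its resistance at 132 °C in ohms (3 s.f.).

210 Ω

ΔT = 132 − 20 = 112 °C
R = R₀(1 + αΔT) = 143 × (1 + 0.0042×112) = 143 × 1.47 = 210 Ω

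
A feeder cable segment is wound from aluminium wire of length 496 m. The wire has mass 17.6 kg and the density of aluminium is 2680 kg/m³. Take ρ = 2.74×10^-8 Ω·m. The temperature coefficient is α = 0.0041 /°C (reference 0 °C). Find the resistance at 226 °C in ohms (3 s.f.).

1.98 Ω

A = m/(density·L) = 17.6/(2680×496) = 1.3240e-05 m²
R = ρL/A = (2.74×10^-8)(496)/(1.3240e-05) = 1.026 Ω
R(226 °C) = 1.026 × (1 + 0.0041×226) = 1.98 Ω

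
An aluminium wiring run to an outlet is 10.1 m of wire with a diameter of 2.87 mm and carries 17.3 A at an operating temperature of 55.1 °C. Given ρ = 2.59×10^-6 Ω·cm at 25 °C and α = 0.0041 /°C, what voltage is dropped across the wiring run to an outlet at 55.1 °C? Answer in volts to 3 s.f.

ρ = 2.59×10^-6 Ω·cm = 2.59×10^-8 Ω·m
A = π(d/2)² = π(1.4350e-03 m)² = 6.469e-06 m²
R₍25₎ = ρL/A = (2.59×10^-8)(10.1)/(6.469e-06) = 0.04044 Ω
R₍55.1₎ = R₍25₎(1 + αΔT) = 0.04044 × (1 + 0.0041×30.1) = 0.04543 Ω
V = IR = 17.3 × 0.04543 = 0.786 V

0.786 V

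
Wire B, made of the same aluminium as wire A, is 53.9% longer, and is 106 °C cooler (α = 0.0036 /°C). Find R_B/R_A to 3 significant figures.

R ∝ ρL/d² with ρ ∝ (1+αΔT), so R_B/R_A = (1 + 53.9/100) × (1 − 0.0036×106)
= 1.539 × 0.6184 = 0.952

0.952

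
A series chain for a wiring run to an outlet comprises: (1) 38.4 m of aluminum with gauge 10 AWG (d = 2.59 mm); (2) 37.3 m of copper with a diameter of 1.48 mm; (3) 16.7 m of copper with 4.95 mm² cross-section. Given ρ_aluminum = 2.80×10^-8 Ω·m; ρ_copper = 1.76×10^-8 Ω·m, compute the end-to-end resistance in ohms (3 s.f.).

0.645 Ω

Seg 1: A = π(2.59/2 mm)² = π(1.2950e-03 m)² = 5.269e-06 m²
R_1 = (2.80×10^-8)(38.4)/(5.269e-06) = 0.2041 Ω
Seg 2: A = π(d/2)² = π(7.4000e-04 m)² = 1.720e-06 m²
R_2 = (1.76×10^-8)(37.3)/(1.720e-06) = 0.3816 Ω
Seg 3: A = 4.95 mm² = 4.950e-06 m²
R_3 = (1.76×10^-8)(16.7)/(4.950e-06) = 0.05938 Ω
R_total = R_1 + R_2 + R_3 = 0.645 Ω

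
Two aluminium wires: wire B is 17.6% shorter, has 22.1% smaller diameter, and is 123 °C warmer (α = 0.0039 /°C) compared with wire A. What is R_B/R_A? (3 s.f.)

R ∝ ρL/d² with ρ ∝ (1+αΔT), so R_B/R_A = (1 − 17.6/100) × (1 − 22.1/100)⁻² × (1 + 0.0039×123)
= 0.824 × 1.648 × 1.48 = 2.01

2.01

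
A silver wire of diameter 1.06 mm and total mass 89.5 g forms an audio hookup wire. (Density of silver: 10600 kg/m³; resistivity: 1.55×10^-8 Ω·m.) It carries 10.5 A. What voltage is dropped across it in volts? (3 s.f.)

1.76 V

A = π(d/2)² = π(5.3000e-04 m)² = 8.8247e-07 m²
L = m/(density·A) = 0.0895/(10600×8.8247e-07) = 9.568 m
R = ρL/A = (1.55×10^-8)(9.568)/(8.8247e-07) = 0.1681 Ω
V = IR = 10.5 × 0.1681 = 1.76 V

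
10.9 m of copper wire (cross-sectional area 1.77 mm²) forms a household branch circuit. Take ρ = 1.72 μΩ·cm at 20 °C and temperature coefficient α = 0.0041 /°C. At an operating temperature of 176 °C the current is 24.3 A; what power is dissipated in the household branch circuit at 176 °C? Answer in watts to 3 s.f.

ρ = 1.72 μΩ·cm = 1.72×10^-8 Ω·m
A = 1.77 mm² = 1.770e-06 m²
R₍20₎ = ρL/A = (1.72×10^-8)(10.9)/(1.770e-06) = 0.1059 Ω
R₍176₎ = R₍20₎(1 + αΔT) = 0.1059 × (1 + 0.0041×156) = 0.1737 Ω
P = I²R = (24.3)² × 0.1737 = 103 W

103 W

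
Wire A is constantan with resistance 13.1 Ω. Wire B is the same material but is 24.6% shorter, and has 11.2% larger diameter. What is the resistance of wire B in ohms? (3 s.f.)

7.99 Ω

R ∝ L/d², so R_B/R_A = (1 − 24.6/100) × (1 + 11.2/100)⁻²
= 0.754 × 0.8087 = 0.6098
R_B = 0.6098 × 13.1 = 7.99 Ω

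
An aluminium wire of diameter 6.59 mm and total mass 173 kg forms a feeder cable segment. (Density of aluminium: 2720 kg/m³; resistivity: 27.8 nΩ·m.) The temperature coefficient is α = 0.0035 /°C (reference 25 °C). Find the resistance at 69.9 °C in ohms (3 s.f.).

1.76 Ω

ρ = 27.8 nΩ·m = 2.78×10^-8 Ω·m
A = π(d/2)² = π(3.2950e-03 m)² = 3.4108e-05 m²
L = m/(density·A) = 173/(2720×3.4108e-05) = 1865 m
R = ρL/A = (2.78×10^-8)(1865)/(3.4108e-05) = 1.52 Ω
R(69.9 °C) = 1.52 × (1 + 0.0035×44.9) = 1.76 Ω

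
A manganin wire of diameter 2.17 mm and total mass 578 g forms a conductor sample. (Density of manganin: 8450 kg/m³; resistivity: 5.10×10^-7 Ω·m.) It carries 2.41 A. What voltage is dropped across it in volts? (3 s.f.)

A = π(d/2)² = π(1.0850e-03 m)² = 3.6984e-06 m²
L = m/(density·A) = 0.578/(8450×3.6984e-06) = 18.5 m
R = ρL/A = (5.10×10^-7)(18.5)/(3.6984e-06) = 2.55 Ω
V = IR = 2.41 × 2.55 = 6.15 V

6.15 V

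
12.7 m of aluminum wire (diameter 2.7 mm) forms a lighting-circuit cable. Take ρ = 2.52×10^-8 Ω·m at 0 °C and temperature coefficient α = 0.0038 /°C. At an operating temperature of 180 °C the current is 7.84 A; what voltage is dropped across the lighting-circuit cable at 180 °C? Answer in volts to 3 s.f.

0.738 V

A = π(d/2)² = π(1.3500e-03 m)² = 5.726e-06 m²
R₍0₎ = ρL/A = (2.52×10^-8)(12.7)/(5.726e-06) = 0.0559 Ω
R₍180₎ = R₍0₎(1 + αΔT) = 0.0559 × (1 + 0.0038×180) = 0.09413 Ω
V = IR = 7.84 × 0.09413 = 0.738 V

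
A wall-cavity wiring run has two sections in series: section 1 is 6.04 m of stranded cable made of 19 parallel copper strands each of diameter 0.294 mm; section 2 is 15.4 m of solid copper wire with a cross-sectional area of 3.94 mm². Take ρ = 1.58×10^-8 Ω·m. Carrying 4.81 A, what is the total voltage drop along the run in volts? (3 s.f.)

0.653 V

Section 1: A_strand = π(1.4700e-04)² = 6.789e-08 m²; R₁ = ρL/(N·A_s) = (1.58×10^-8)(6.04)/(19×6.789e-08) = 0.07399 Ω
Section 2: A = 3.94 mm² = 3.940e-06 m²
R₂ = (1.58×10^-8)(15.4)/(3.940e-06) = 0.06176 Ω
R = R₁ + R₂ = 0.1357 Ω
V = IR = 4.81 × 0.1357 = 0.653 V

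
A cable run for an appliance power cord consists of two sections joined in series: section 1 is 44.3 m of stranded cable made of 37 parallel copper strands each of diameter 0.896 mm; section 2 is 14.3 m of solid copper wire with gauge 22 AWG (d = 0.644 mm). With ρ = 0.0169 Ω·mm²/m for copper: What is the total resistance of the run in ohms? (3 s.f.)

ρ = 0.0169 Ω·mm²/m = 1.69×10^-8 Ω·m
Section 1: A_strand = π(4.4800e-04)² = 6.305e-07 m²; R₁ = ρL/(N·A_s) = (1.69×10^-8)(44.3)/(37×6.305e-07) = 0.03209 Ω
Section 2: A = π(0.644/2 mm)² = π(3.2200e-04 m)² = 3.257e-07 m²
R₂ = (1.69×10^-8)(14.3)/(3.257e-07) = 0.7419 Ω
R = R₁ + R₂ = 0.774 Ω

0.774 Ω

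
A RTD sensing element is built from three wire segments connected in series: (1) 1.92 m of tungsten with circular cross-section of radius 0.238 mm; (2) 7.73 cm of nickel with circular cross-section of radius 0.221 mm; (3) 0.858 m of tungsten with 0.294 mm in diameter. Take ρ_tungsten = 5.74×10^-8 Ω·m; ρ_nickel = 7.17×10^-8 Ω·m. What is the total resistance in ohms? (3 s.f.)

Seg 1: A = πr² = π(2.3800e-04 m)² = 1.780e-07 m²
R_1 = (5.74×10^-8)(1.92)/(1.780e-07) = 0.6193 Ω
Seg 2: A = πr² = π(2.2100e-04 m)² = 1.534e-07 m²
R_2 = (7.17×10^-8)(0.0773)/(1.534e-07) = 0.03612 Ω
Seg 3: A = π(d/2)² = π(1.4700e-04 m)² = 6.789e-08 m²
R_3 = (5.74×10^-8)(0.858)/(6.789e-08) = 0.7255 Ω
R_total = R_1 + R_2 + R_3 = 1.38 Ω

1.38 Ω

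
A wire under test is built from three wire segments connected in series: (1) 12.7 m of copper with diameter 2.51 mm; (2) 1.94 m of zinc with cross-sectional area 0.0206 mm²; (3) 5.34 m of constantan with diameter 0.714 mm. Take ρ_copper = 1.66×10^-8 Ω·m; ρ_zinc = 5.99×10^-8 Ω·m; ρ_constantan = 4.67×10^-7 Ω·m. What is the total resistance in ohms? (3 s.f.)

Seg 1: A = π(d/2)² = π(1.2550e-03 m)² = 4.948e-06 m²
R_1 = (1.66×10^-8)(12.7)/(4.948e-06) = 0.04261 Ω
Seg 2: A = 0.0206 mm² = 2.060e-08 m²
R_2 = (5.99×10^-8)(1.94)/(2.060e-08) = 5.641 Ω
Seg 3: A = π(d/2)² = π(3.5700e-04 m)² = 4.004e-07 m²
R_3 = (4.67×10^-7)(5.34)/(4.004e-07) = 6.228 Ω
R_total = R_1 + R_2 + R_3 = 11.9 Ω

11.9 Ω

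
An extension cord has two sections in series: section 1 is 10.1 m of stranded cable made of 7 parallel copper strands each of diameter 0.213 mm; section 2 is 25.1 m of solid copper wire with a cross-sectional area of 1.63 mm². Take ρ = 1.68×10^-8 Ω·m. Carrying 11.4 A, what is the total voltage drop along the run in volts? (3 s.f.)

Section 1: A_strand = π(1.0650e-04)² = 3.563e-08 m²; R₁ = ρL/(N·A_s) = (1.68×10^-8)(10.1)/(7×3.563e-08) = 0.6803 Ω
Section 2: A = 1.63 mm² = 1.630e-06 m²
R₂ = (1.68×10^-8)(25.1)/(1.630e-06) = 0.2587 Ω
R = R₁ + R₂ = 0.939 Ω
V = IR = 11.4 × 0.939 = 10.7 V

10.7 V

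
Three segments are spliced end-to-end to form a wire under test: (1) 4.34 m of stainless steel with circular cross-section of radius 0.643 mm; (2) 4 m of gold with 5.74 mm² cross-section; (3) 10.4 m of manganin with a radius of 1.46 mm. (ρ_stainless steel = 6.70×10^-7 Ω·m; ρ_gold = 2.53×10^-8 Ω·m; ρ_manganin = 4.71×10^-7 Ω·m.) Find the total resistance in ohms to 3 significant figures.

Seg 1: A = πr² = π(6.4300e-04 m)² = 1.299e-06 m²
R_1 = (6.70×10^-7)(4.34)/(1.299e-06) = 2.239 Ω
Seg 2: A = 5.74 mm² = 5.740e-06 m²
R_2 = (2.53×10^-8)(4)/(5.740e-06) = 0.01763 Ω
Seg 3: A = πr² = π(1.4600e-03 m)² = 6.697e-06 m²
R_3 = (4.71×10^-7)(10.4)/(6.697e-06) = 0.7315 Ω
R_total = R_1 + R_2 + R_3 = 2.99 Ω

2.99 Ω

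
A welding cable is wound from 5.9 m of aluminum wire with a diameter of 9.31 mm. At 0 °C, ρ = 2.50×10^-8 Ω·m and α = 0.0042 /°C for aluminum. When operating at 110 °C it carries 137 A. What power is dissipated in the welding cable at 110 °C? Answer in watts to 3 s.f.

59.5 W

A = π(d/2)² = π(4.6550e-03 m)² = 6.808e-05 m²
R₍0₎ = ρL/A = (2.50×10^-8)(5.9)/(6.808e-05) = 0.002167 Ω
R₍110₎ = R₍0₎(1 + αΔT) = 0.002167 × (1 + 0.0042×110) = 0.003168 Ω
P = I²R = (137)² × 0.003168 = 59.5 W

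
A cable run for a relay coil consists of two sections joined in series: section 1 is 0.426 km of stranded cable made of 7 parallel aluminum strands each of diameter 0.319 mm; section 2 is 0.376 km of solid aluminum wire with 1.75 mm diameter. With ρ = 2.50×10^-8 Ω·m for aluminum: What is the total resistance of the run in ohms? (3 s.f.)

22.9 Ω

Section 1: A_strand = π(1.5950e-04)² = 7.992e-08 m²; R₁ = ρL/(N·A_s) = (2.50×10^-8)(426)/(7×7.992e-08) = 19.04 Ω
Section 2: A = π(d/2)² = π(8.7500e-04 m)² = 2.405e-06 m²
R₂ = (2.50×10^-8)(376)/(2.405e-06) = 3.908 Ω
R = R₁ + R₂ = 22.9 Ω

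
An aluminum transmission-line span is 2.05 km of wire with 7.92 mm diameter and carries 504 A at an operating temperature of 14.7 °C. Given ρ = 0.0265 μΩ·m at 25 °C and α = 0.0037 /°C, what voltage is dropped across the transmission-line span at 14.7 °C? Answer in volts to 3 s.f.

ρ = 0.0265 μΩ·m = 2.65×10^-8 Ω·m
A = π(d/2)² = π(3.9600e-03 m)² = 4.927e-05 m²
R₍25₎ = ρL/A = (2.65×10^-8)(2050)/(4.927e-05) = 1.103 Ω
R₍14.7₎ = R₍25₎(1 + αΔT) = 1.103 × (1 + 0.0037×-10.3) = 1.061 Ω
V = IR = 504 × 1.061 = 535 V

535 V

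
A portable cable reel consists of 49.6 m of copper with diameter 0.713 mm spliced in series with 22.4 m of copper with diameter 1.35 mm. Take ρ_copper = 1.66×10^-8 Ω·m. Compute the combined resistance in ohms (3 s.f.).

2.32 Ω

Segment 1: A = π(d/2)² = π(3.5650e-04 m)² = 3.993e-07 m²
R₁ = ρL/A = (1.66×10^-8)(49.6)/(3.993e-07) = 2.062 Ω
Segment 2: A = π(d/2)² = π(6.7500e-04 m)² = 1.431e-06 m²
R₂ = (1.66×10^-8)(22.4)/(1.431e-06) = 0.2598 Ω
R = R₁ + R₂ = 2.32 Ω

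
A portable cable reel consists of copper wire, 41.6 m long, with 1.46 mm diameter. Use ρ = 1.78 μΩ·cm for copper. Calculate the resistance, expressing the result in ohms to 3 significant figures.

0.442 Ω

ρ = 1.78 μΩ·cm = 1.78×10^-8 Ω·m
A = π(d/2)² = π(7.3000e-04 m)² = 1.674e-06 m²
R = ρL/A = (1.78×10^-8)(41.6 m)/(1.674e-06 m²) = 0.442 Ω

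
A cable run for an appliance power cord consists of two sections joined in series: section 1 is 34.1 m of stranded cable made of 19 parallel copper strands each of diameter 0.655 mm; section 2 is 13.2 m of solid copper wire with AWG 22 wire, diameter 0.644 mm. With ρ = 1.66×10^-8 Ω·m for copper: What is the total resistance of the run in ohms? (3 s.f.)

Section 1: A_strand = π(3.2750e-04)² = 3.370e-07 m²; R₁ = ρL/(N·A_s) = (1.66×10^-8)(34.1)/(19×3.370e-07) = 0.08842 Ω
Section 2: A = π(0.644/2 mm)² = π(3.2200e-04 m)² = 3.257e-07 m²
R₂ = (1.66×10^-8)(13.2)/(3.257e-07) = 0.6727 Ω
R = R₁ + R₂ = 0.761 Ω

0.761 Ω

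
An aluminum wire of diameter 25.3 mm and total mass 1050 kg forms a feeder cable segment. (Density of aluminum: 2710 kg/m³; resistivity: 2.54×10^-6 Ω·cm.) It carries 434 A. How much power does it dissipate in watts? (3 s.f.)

7330 W

ρ = 2.54×10^-6 Ω·cm = 2.54×10^-8 Ω·m
A = π(d/2)² = π(1.2650e-02 m)² = 5.0273e-04 m²
L = m/(density·A) = 1050/(2710×5.0273e-04) = 770.7 m
R = ρL/A = (2.54×10^-8)(770.7)/(5.0273e-04) = 0.03894 Ω
P = I²R = (434)² × 0.03894 = 7330 W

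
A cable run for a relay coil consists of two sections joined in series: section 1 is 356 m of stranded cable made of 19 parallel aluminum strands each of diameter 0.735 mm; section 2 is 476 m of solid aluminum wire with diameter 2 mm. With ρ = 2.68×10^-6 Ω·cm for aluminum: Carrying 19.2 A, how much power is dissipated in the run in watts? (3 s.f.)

ρ = 2.68×10^-6 Ω·cm = 2.68×10^-8 Ω·m
Section 1: A_strand = π(3.6750e-04)² = 4.243e-07 m²; R₁ = ρL/(N·A_s) = (2.68×10^-8)(356)/(19×4.243e-07) = 1.183 Ω
Section 2: A = π(d/2)² = π(1.0000e-03 m)² = 3.142e-06 m²
R₂ = (2.68×10^-8)(476)/(3.142e-06) = 4.061 Ω
R = R₁ + R₂ = 5.244 Ω
P = I²R = (19.2)² × 5.244 = 1930 W

1930 W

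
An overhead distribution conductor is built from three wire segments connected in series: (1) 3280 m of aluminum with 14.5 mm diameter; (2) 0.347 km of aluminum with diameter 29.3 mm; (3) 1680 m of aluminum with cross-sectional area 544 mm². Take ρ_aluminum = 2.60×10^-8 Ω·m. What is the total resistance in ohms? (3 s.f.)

Seg 1: A = π(d/2)² = π(7.2500e-03 m)² = 1.651e-04 m²
R_1 = (2.60×10^-8)(3280)/(1.651e-04) = 0.5164 Ω
Seg 2: A = π(d/2)² = π(1.4650e-02 m)² = 6.743e-04 m²
R_2 = (2.60×10^-8)(347)/(6.743e-04) = 0.01338 Ω
Seg 3: A = 544 mm² = 5.440e-04 m²
R_3 = (2.60×10^-8)(1680)/(5.440e-04) = 0.08029 Ω
R_total = R_1 + R_2 + R_3 = 0.610 Ω

0.610 Ω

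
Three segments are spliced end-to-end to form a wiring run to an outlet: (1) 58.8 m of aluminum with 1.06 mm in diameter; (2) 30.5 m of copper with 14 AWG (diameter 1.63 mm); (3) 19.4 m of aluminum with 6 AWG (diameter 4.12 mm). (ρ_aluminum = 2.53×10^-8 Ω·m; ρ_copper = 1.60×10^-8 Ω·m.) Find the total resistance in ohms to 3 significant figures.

1.96 Ω

Seg 1: A = π(d/2)² = π(5.3000e-04 m)² = 8.825e-07 m²
R_1 = (2.53×10^-8)(58.8)/(8.825e-07) = 1.686 Ω
Seg 2: A = π(1.63/2 mm)² = π(8.1500e-04 m)² = 2.087e-06 m²
R_2 = (1.60×10^-8)(30.5)/(2.087e-06) = 0.2339 Ω
Seg 3: A = π(4.12/2 mm)² = π(2.0600e-03 m)² = 1.333e-05 m²
R_3 = (2.53×10^-8)(19.4)/(1.333e-05) = 0.03682 Ω
R_total = R_1 + R_2 + R_3 = 1.96 Ω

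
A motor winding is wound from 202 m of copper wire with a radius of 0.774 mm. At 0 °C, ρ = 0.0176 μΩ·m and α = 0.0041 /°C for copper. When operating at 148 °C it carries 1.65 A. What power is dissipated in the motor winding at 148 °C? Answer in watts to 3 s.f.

ρ = 0.0176 μΩ·m = 1.76×10^-8 Ω·m
A = πr² = π(7.7400e-04 m)² = 1.882e-06 m²
R₍0₎ = ρL/A = (1.76×10^-8)(202)/(1.882e-06) = 1.889 Ω
R₍148₎ = R₍0₎(1 + αΔT) = 1.889 × (1 + 0.0041×148) = 3.035 Ω
P = I²R = (1.65)² × 3.035 = 8.26 W

8.26 W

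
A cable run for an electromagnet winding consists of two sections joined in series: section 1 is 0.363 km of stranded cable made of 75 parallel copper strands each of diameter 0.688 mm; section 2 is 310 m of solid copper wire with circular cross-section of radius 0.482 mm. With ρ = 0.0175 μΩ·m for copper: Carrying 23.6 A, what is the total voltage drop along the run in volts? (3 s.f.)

ρ = 0.0175 μΩ·m = 1.75×10^-8 Ω·m
Section 1: A_strand = π(3.4400e-04)² = 3.718e-07 m²; R₁ = ρL/(N·A_s) = (1.75×10^-8)(363)/(75×3.718e-07) = 0.2278 Ω
Section 2: A = πr² = π(4.8200e-04 m)² = 7.299e-07 m²
R₂ = (1.75×10^-8)(310)/(7.299e-07) = 7.433 Ω
R = R₁ + R₂ = 7.661 Ω
V = IR = 23.6 × 7.661 = 181 V

181 V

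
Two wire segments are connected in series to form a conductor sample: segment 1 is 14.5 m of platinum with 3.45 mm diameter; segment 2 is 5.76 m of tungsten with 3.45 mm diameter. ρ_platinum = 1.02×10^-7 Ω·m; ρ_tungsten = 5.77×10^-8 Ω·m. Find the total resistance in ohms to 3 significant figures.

Segment 1: A = π(d/2)² = π(1.7250e-03 m)² = 9.348e-06 m²
R₁ = ρL/A = (1.02×10^-7)(14.5)/(9.348e-06) = 0.1582 Ω
R₂ = (5.77×10^-8)(5.76)/(9.348e-06) = 0.03555 Ω
R = R₁ + R₂ = 0.194 Ω

0.194 Ω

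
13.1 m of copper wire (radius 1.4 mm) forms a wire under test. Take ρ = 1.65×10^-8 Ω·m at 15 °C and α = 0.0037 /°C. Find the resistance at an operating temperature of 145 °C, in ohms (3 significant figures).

0.0520 Ω

A = πr² = π(1.4000e-03 m)² = 6.158e-06 m²
R₍15°C₎ = ρL/A = (1.65×10^-8)(13.1)/(6.158e-06) = 0.0351 Ω
R = R₀(1 + αΔT) = 0.0351(1 + 0.0037×130) = 0.0520 Ω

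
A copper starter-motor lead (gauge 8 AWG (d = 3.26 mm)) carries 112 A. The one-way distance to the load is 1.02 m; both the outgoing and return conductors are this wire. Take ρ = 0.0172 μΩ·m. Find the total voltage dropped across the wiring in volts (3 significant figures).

0.471 V

ρ = 0.0172 μΩ·m = 1.72×10^-8 Ω·m
A = π(3.26/2 mm)² = π(1.6300e-03 m)² = 8.347e-06 m²
Total conductor length (both ways) L = 2 × 1.02 = 2.04 m
R = ρL/A = (1.72×10^-8)(2.04)/(8.347e-06) = 0.004204 Ω
V = IR = 112 × 0.004204 = 0.471 V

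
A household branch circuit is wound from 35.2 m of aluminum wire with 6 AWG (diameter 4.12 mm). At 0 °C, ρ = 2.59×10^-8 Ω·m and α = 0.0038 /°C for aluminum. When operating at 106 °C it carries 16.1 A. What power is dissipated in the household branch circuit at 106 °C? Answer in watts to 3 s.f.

A = π(4.12/2 mm)² = π(2.0600e-03 m)² = 1.333e-05 m²
R₍0₎ = ρL/A = (2.59×10^-8)(35.2)/(1.333e-05) = 0.06838 Ω
R₍106₎ = R₍0₎(1 + αΔT) = 0.06838 × (1 + 0.0038×106) = 0.09593 Ω
P = I²R = (16.1)² × 0.09593 = 24.9 W

24.9 W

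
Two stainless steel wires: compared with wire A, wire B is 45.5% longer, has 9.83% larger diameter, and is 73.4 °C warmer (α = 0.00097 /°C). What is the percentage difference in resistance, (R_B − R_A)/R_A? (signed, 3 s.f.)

29.2%

R ∝ ρL/d² with ρ ∝ (1+αΔT), so R_B/R_A = (1 + 45.5/100) × (1 + 9.83/100)⁻² × (1 + 0.00097×73.4)
= 1.455 × 0.829 × 1.071 = 1.292
(R_B − R_A)/R_A = 1.292 − 1 = 29.2%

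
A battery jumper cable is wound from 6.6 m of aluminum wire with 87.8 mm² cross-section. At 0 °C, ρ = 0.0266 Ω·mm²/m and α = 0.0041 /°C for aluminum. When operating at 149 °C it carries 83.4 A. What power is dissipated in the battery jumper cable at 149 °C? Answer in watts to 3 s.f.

ρ = 0.0266 Ω·mm²/m = 2.66×10^-8 Ω·m
A = 87.8 mm² = 8.780e-05 m²
R₍0₎ = ρL/A = (2.66×10^-8)(6.6)/(8.780e-05) = 0.002 Ω
R₍149₎ = R₍0₎(1 + αΔT) = 0.002 × (1 + 0.0041×149) = 0.003221 Ω
P = I²R = (83.4)² × 0.003221 = 22.4 W

22.4 W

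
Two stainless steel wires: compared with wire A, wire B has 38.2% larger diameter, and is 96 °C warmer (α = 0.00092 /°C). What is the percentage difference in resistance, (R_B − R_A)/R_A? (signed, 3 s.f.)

R ∝ ρL/d² with ρ ∝ (1+αΔT), so R_B/R_A = (1 + 38.2/100)⁻² × (1 + 0.00092×96)
= 0.5236 × 1.088 = 0.5698
(R_B − R_A)/R_A = 0.5698 − 1 = -43.0%

-43.0%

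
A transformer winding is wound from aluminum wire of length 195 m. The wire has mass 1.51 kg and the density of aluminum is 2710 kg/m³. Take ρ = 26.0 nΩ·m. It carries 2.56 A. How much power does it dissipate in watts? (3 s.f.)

ρ = 26.0 nΩ·m = 2.60×10^-8 Ω·m
A = m/(density·L) = 1.51/(2710×195) = 2.8574e-06 m²
R = ρL/A = (2.60×10^-8)(195)/(2.8574e-06) = 1.774 Ω
P = I²R = (2.56)² × 1.774 = 11.6 W

11.6 W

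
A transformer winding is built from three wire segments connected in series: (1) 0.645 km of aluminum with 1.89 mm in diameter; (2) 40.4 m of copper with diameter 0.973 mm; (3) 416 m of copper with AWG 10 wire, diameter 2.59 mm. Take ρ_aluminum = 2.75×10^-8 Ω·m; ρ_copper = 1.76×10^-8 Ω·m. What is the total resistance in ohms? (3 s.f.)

8.67 Ω

Seg 1: A = π(d/2)² = π(9.4500e-04 m)² = 2.806e-06 m²
R_1 = (2.75×10^-8)(645)/(2.806e-06) = 6.322 Ω
Seg 2: A = π(d/2)² = π(4.8650e-04 m)² = 7.436e-07 m²
R_2 = (1.76×10^-8)(40.4)/(7.436e-07) = 0.9563 Ω
Seg 3: A = π(2.59/2 mm)² = π(1.2950e-03 m)² = 5.269e-06 m²
R_3 = (1.76×10^-8)(416)/(5.269e-06) = 1.39 Ω
R_total = R_1 + R_2 + R_3 = 8.67 Ω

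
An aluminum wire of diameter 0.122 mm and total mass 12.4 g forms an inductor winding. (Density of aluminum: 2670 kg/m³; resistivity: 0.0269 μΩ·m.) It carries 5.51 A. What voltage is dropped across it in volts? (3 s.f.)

5040 V

ρ = 0.0269 μΩ·m = 2.69×10^-8 Ω·m
A = π(d/2)² = π(6.1000e-05 m)² = 1.1690e-08 m²
L = m/(density·A) = 0.0124/(2670×1.1690e-08) = 397.3 m
R = ρL/A = (2.69×10^-8)(397.3)/(1.1690e-08) = 914.2 Ω
V = IR = 5.51 × 914.2 = 5040 V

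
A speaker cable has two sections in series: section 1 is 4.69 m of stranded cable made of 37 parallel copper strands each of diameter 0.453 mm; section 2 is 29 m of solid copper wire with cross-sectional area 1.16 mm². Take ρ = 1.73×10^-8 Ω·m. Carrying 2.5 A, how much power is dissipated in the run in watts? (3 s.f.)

Section 1: A_strand = π(2.2650e-04)² = 1.612e-07 m²; R₁ = ρL/(N·A_s) = (1.73×10^-8)(4.69)/(37×1.612e-07) = 0.01361 Ω
Section 2: A = 1.16 mm² = 1.160e-06 m²
R₂ = (1.73×10^-8)(29)/(1.160e-06) = 0.4325 Ω
R = R₁ + R₂ = 0.4461 Ω
P = I²R = (2.5)² × 0.4461 = 2.79 W

2.79 W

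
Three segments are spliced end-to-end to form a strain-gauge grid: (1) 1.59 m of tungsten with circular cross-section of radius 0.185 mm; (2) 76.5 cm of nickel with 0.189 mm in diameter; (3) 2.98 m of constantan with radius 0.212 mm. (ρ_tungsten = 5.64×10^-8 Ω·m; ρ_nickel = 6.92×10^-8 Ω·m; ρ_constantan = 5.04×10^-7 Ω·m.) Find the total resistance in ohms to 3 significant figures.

Seg 1: A = πr² = π(1.8500e-04 m)² = 1.075e-07 m²
R_1 = (5.64×10^-8)(1.59)/(1.075e-07) = 0.834 Ω
Seg 2: A = π(d/2)² = π(9.4500e-05 m)² = 2.806e-08 m²
R_2 = (6.92×10^-8)(0.765)/(2.806e-08) = 1.887 Ω
Seg 3: A = πr² = π(2.1200e-04 m)² = 1.412e-07 m²
R_3 = (5.04×10^-7)(2.98)/(1.412e-07) = 10.64 Ω
R_total = R_1 + R_2 + R_3 = 13.4 Ω

13.4 Ω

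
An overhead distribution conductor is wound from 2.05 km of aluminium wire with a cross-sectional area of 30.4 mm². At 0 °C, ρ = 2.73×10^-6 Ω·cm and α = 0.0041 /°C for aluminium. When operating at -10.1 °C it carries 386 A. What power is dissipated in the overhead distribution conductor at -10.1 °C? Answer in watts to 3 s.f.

2.63×10^5 W

ρ = 2.73×10^-6 Ω·cm = 2.73×10^-8 Ω·m
A = 30.4 mm² = 3.040e-05 m²
R₍0₎ = ρL/A = (2.73×10^-8)(2050)/(3.040e-05) = 1.841 Ω
R₍-10.1₎ = R₍0₎(1 + αΔT) = 1.841 × (1 + 0.0041×-10.1) = 1.765 Ω
P = I²R = (386)² × 1.765 = 2.63×10^5 W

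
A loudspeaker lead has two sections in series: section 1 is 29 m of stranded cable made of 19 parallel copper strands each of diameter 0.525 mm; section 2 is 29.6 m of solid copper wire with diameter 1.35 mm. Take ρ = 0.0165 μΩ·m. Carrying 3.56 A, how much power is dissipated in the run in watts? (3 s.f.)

ρ = 0.0165 μΩ·m = 1.65×10^-8 Ω·m
Section 1: A_strand = π(2.6250e-04)² = 2.165e-07 m²; R₁ = ρL/(N·A_s) = (1.65×10^-8)(29)/(19×2.165e-07) = 0.1163 Ω
Section 2: A = π(d/2)² = π(6.7500e-04 m)² = 1.431e-06 m²
R₂ = (1.65×10^-8)(29.6)/(1.431e-06) = 0.3412 Ω
R = R₁ + R₂ = 0.4575 Ω
P = I²R = (3.56)² × 0.4575 = 5.80 W

5.80 W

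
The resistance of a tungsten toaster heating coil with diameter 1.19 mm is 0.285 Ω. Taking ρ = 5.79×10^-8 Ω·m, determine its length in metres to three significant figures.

5.47 m

A = π(d/2)² = π(5.9500e-04 m)² = 1.112e-06 m²
L = RA/ρ = (0.285)(1.112e-06)/(5.79×10^-8) = 5.47 m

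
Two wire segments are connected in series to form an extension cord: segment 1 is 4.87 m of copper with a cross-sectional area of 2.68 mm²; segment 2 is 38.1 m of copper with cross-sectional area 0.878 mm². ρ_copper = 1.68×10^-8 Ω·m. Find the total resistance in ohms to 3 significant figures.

0.760 Ω

Segment 1: A = 2.68 mm² = 2.680e-06 m²
R₁ = ρL/A = (1.68×10^-8)(4.87)/(2.680e-06) = 0.03053 Ω
Segment 2: A = 0.878 mm² = 8.780e-07 m²
R₂ = (1.68×10^-8)(38.1)/(8.780e-07) = 0.729 Ω
R = R₁ + R₂ = 0.760 Ω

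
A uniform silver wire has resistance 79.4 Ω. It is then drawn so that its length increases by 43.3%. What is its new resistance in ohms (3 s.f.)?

k = 1 + 43.3/100 = 1.433; volume constant ⇒ A' = A/k, so R' = k²R.
R' = 2.053 × 79.4 = 163 Ω

163 Ω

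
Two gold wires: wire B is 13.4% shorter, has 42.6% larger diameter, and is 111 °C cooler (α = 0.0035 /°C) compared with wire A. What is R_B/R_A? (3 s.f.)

0.260

R ∝ ρL/d² with ρ ∝ (1+αΔT), so R_B/R_A = (1 − 13.4/100) × (1 + 42.6/100)⁻² × (1 − 0.0035×111)
= 0.866 × 0.4918 × 0.6115 = 0.260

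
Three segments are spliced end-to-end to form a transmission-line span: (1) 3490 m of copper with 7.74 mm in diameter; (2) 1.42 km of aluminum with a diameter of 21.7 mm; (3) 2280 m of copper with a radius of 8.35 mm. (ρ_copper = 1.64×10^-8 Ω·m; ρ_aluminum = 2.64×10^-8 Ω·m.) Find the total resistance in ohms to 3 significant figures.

1.49 Ω

Seg 1: A = π(d/2)² = π(3.8700e-03 m)² = 4.705e-05 m²
R_1 = (1.64×10^-8)(3490)/(4.705e-05) = 1.216 Ω
Seg 2: A = π(d/2)² = π(1.0850e-02 m)² = 3.698e-04 m²
R_2 = (2.64×10^-8)(1420)/(3.698e-04) = 0.1014 Ω
Seg 3: A = πr² = π(8.3500e-03 m)² = 2.190e-04 m²
R_3 = (1.64×10^-8)(2280)/(2.190e-04) = 0.1707 Ω
R_total = R_1 + R_2 + R_3 = 1.49 Ω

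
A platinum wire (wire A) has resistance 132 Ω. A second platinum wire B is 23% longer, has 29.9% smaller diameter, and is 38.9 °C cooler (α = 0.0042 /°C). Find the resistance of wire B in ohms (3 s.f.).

276 Ω

R ∝ ρL/d² with ρ ∝ (1+αΔT), so R_B/R_A = (1 + 23/100) × (1 − 29.9/100)⁻² × (1 − 0.0042×38.9)
= 1.23 × 2.035 × 0.8366 = 2.094
R_B = 2.094 × 132 = 276 Ω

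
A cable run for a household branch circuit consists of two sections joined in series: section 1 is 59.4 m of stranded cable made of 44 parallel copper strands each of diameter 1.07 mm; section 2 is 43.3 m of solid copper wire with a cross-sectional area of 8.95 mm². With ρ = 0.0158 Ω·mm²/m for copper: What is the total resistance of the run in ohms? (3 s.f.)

ρ = 0.0158 Ω·mm²/m = 1.58×10^-8 Ω·m
Section 1: A_strand = π(5.3500e-04)² = 8.992e-07 m²; R₁ = ρL/(N·A_s) = (1.58×10^-8)(59.4)/(44×8.992e-07) = 0.02372 Ω
Section 2: A = 8.95 mm² = 8.950e-06 m²
R₂ = (1.58×10^-8)(43.3)/(8.950e-06) = 0.07644 Ω
R = R₁ + R₂ = 0.100 Ω

0.100 Ω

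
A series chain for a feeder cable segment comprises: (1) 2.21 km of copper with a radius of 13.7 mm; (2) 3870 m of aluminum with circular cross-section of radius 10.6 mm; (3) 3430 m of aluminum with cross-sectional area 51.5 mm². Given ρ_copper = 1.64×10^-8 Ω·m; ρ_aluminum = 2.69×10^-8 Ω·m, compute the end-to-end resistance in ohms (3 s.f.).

2.15 Ω

Seg 1: A = πr² = π(1.3700e-02 m)² = 5.896e-04 m²
R_1 = (1.64×10^-8)(2210)/(5.896e-04) = 0.06147 Ω
Seg 2: A = πr² = π(1.0600e-02 m)² = 3.530e-04 m²
R_2 = (2.69×10^-8)(3870)/(3.530e-04) = 0.2949 Ω
Seg 3: A = 51.5 mm² = 5.150e-05 m²
R_3 = (2.69×10^-8)(3430)/(5.150e-05) = 1.792 Ω
R_total = R_1 + R_2 + R_3 = 2.15 Ω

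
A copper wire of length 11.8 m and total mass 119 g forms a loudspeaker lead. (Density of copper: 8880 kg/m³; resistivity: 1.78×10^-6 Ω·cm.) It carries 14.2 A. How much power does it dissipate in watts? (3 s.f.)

37.3 W

ρ = 1.78×10^-6 Ω·cm = 1.78×10^-8 Ω·m
A = m/(density·L) = 0.119/(8880×11.8) = 1.1357e-06 m²
R = ρL/A = (1.78×10^-8)(11.8)/(1.1357e-06) = 0.1849 Ω
P = I²R = (14.2)² × 0.1849 = 37.3 W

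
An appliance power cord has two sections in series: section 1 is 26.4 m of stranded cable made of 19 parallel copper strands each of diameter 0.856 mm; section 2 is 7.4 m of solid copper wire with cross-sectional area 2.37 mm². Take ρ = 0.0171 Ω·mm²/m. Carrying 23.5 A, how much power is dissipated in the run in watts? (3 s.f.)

ρ = 0.0171 Ω·mm²/m = 1.71×10^-8 Ω·m
Section 1: A_strand = π(4.2800e-04)² = 5.755e-07 m²; R₁ = ρL/(N·A_s) = (1.71×10^-8)(26.4)/(19×5.755e-07) = 0.04129 Ω
Section 2: A = 2.37 mm² = 2.370e-06 m²
R₂ = (1.71×10^-8)(7.4)/(2.370e-06) = 0.05339 Ω
R = R₁ + R₂ = 0.09468 Ω
P = I²R = (23.5)² × 0.09468 = 52.3 W

52.3 W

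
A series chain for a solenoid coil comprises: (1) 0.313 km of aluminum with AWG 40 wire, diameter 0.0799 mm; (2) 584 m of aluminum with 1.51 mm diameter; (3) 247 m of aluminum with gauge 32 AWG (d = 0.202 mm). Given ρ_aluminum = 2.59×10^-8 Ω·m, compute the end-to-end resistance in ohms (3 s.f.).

1820 Ω

Seg 1: A = π(0.0799/2 mm)² = π(3.9950e-05 m)² = 5.014e-09 m²
R_1 = (2.59×10^-8)(313)/(5.014e-09) = 1617 Ω
Seg 2: A = π(d/2)² = π(7.5500e-04 m)² = 1.791e-06 m²
R_2 = (2.59×10^-8)(584)/(1.791e-06) = 8.446 Ω
Seg 3: A = π(0.202/2 mm)² = π(1.0100e-04 m)² = 3.205e-08 m²
R_3 = (2.59×10^-8)(247)/(3.205e-08) = 199.6 Ω
R_total = R_1 + R_2 + R_3 = 1820 Ω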